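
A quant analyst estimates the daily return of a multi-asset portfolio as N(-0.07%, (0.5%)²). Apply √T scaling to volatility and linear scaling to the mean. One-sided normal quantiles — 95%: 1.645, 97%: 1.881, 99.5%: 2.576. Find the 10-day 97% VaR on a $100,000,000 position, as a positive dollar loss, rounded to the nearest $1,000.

σ_{10d} = 0.5% × √10 = 1.581%; μ_{10d} = 10 × -0.07% = -0.700%.
VaR = −(-0.700%) + 1.881 × 1.581% = 3.674%.
On $100,000,000: 0.03674 × $100,000,000 = $3,674,000.

$3,674,000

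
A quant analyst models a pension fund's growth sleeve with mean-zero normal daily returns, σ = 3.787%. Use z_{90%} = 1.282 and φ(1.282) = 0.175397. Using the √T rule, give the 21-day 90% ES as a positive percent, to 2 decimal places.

30.44%

σ_{21d} = 3.787% × √21 = 17.354%.
ES multiplier = φ(z)/(1−α) = 0.175397/0.1 = 1.754.
ES = 17.354% × 1.754 = 30.439%.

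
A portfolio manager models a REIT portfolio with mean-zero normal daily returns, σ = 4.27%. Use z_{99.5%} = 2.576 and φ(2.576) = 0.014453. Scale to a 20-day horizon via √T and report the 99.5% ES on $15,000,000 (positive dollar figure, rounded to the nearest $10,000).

$8,280,000

σ_{20d} = 4.27% × √20 = 19.096%.
ES multiplier = φ(z)/(1−α) = 0.014453/0.005 = 2.891.
ES = 19.096% × 2.891 = 55.207%; on $15,000,000: $8,281,050.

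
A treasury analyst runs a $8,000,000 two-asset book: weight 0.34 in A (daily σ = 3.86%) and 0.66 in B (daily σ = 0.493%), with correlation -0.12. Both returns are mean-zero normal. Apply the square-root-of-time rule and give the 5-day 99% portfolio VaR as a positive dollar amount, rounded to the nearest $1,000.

σ_p = √(0.34²·3.86² + 0.66²·0.493² + 2·-0.12·0.34·0.66·3.86·0.493) = 1.314%.
σ_{5d} = 1.314% × √5 = 2.938%.
z(99%) = 2.326.
VaR = 2.326 × 2.938% = 6.834%; on $8,000,000 that is $546,720.

$547,000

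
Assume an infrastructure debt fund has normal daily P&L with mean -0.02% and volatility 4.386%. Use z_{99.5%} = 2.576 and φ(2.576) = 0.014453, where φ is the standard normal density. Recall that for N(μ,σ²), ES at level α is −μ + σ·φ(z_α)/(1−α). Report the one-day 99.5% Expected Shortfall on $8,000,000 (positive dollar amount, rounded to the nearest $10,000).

Tail multiplier: φ(z)/(1−α) = 0.014453 / 0.005 = 2.891.
ES = −(-0.02%) + 4.386% × 2.891 = 12.700%.
On $8,000,000: 0.12700 × $8,000,000 = $1,016,000.

$1,020,000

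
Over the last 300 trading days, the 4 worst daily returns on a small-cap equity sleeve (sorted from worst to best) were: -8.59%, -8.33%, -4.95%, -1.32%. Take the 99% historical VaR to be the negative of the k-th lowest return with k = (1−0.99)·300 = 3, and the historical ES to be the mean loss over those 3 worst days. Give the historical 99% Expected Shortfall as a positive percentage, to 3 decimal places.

The 3 worst returns sum to -21.87%.
ES = −(-21.87%) / 3 = 7.29% ≈ 7.290%.

7.290%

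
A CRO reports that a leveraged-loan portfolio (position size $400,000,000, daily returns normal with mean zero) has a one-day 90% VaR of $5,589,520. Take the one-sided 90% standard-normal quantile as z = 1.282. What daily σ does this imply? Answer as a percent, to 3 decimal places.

VaR as a fraction: $5,589,520 / $400,000,000 = 1.397%.
σ = VaR / z = 1.397% / 1.282 = 1.090%.

1.090%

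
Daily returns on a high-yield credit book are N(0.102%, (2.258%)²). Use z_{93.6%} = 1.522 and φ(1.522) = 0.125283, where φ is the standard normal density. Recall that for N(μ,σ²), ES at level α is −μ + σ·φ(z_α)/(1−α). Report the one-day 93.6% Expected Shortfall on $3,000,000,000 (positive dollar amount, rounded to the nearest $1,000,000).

Tail multiplier: φ(z)/(1−α) = 0.125283 / 0.064 = 1.958.
ES = −(0.102%) + 2.258% × 1.958 = 4.319%.
On $3,000,000,000: 0.04319 × $3,000,000,000 = $129,570,000.

$130,000,000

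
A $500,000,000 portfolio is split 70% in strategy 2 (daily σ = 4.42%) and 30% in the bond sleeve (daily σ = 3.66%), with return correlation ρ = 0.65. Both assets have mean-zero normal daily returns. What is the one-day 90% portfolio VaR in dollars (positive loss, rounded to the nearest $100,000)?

σ_p² = 0.7²·4.42² + 0.3²·3.66² + 2·0.65·0.7·0.3·4.42·3.66 = 15.1948 (%²).
σ_p = √15.1948 = 3.898%.
At 90%, z = 1.282.
VaR = 1.282 × 3.898% = 4.997%; on $500,000,000 that is $24,985,000.

$25,000,000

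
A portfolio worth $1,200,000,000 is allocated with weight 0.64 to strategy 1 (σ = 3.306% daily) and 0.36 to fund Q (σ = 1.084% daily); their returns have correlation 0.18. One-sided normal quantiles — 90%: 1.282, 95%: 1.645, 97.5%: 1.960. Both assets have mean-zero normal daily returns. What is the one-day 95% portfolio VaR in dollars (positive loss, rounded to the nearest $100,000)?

σ_p² = 0.64²·3.306² + 0.36²·1.084² + 2·0.18·0.64·0.36·3.306·1.084 = 4.9263 (%²).
σ_p = √4.9263 = 2.220%.
VaR = 1.645 × 2.220% = 3.652%; on $1,200,000,000 that is $43,824,000.

$43,800,000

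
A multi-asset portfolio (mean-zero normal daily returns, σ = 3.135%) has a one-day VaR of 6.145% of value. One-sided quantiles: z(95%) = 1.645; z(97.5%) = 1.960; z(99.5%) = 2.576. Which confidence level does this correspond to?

97.5%

Implied z = VaR/σ = 6.145 / 3.135 = 1.960.
This matches z(97.5%) = 1.960.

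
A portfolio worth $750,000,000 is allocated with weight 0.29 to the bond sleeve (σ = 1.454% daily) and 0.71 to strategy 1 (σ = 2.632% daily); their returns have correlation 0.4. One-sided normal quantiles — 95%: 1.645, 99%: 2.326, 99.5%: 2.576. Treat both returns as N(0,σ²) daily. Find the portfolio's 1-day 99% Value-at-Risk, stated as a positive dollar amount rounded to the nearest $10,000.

$36,180,000

σ_p² = 0.29²·1.454² + 0.71²·2.632² + 2·0.4·0.29·0.71·1.454·2.632 = 4.3003 (%²).
σ_p = √4.3003 = 2.074%.
VaR = 2.326 × 2.074% = 4.824%; on $750,000,000 that is $36,180,000.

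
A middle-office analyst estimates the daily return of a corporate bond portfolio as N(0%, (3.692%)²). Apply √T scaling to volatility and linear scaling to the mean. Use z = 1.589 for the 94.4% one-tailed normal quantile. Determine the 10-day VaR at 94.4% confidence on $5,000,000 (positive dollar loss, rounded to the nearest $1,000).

$928,000

σ_{10d} = 3.692% × √10 = 11.675%.
VaR = 1.589 × 11.675% = 18.552%.
On $5,000,000: 0.18552 × $5,000,000 = $927,600.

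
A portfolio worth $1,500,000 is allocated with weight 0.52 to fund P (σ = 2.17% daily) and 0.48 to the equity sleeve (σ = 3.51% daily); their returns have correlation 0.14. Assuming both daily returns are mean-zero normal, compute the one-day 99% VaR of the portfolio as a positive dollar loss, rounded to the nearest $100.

$75,200

σ_p² = 0.52²·2.17² + 0.48²·3.51² + 2·0.14·0.52·0.48·2.17·3.51 = 4.6442 (%²).
σ_p = √4.6442 = 2.155%.
At 99%, z = 2.326.
VaR = 2.326 × 2.155% = 5.013%; on $1,500,000 that is $75,195.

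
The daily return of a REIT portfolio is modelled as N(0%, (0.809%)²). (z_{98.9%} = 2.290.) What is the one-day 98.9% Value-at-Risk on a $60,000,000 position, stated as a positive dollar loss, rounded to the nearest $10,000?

$1,110,000

VaR = z·σ = 2.290 × 0.809% = 1.853%.
On $60,000,000: 0.01853 × $60,000,000 = $1,111,800.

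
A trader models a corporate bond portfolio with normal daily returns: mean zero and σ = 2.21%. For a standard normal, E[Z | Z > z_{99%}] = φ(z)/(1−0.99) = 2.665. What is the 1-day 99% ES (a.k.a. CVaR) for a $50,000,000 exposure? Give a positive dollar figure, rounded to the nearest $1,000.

ES = 2.21% × 2.665 = 5.890%.
On $50,000,000: 0.05890 × $50,000,000 = $2,945,000.

$2,945,000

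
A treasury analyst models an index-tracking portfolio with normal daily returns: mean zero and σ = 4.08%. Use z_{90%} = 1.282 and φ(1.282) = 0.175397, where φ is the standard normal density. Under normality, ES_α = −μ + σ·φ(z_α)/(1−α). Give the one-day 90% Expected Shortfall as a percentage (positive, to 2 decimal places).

Tail multiplier: φ(z)/(1−α) = 0.175397 / 0.1 = 1.754.
ES = 4.08% × 1.754 = 7.156%.

7.16%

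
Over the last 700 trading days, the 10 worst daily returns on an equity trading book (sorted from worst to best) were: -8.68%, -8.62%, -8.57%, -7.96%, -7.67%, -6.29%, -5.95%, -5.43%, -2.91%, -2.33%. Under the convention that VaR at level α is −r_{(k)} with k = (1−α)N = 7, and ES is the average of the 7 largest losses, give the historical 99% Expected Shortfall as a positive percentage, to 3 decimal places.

The 7 worst returns sum to -53.74%.
ES = −(-53.74%) / 7 = 7.6771…% ≈ 7.677%.

7.677%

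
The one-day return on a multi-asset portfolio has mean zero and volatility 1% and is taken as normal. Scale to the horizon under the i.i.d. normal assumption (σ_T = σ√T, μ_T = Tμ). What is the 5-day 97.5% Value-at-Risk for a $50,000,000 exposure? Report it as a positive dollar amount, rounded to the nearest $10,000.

$2,190,000

At 97.5%, z = 1.960.
σ_{5d} = 1% × √5 = 2.236%.
VaR = 1.960 × 2.236% = 4.383%.
On $50,000,000: 0.04383 × $50,000,000 = $2,191,500.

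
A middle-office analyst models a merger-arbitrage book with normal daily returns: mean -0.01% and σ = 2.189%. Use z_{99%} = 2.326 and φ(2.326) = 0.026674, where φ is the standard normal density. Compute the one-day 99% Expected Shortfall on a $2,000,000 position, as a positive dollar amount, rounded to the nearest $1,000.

Tail multiplier: φ(z)/(1−α) = 0.026674 / 0.01 = 2.667.
ES = −(-0.01%) + 2.189% × 2.667 = 5.848%.
On $2,000,000: 0.05848 × $2,000,000 = $116,960.

$117,000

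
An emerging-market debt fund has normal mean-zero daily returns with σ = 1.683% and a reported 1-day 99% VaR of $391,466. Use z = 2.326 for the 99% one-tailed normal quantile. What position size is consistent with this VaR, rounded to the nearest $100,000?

VaR as a fraction of value: z·σ = 2.326 × 1.683% = 3.91466%.
Position = $391,466 / 0.0391466 = $10,000,005.

$10,000,000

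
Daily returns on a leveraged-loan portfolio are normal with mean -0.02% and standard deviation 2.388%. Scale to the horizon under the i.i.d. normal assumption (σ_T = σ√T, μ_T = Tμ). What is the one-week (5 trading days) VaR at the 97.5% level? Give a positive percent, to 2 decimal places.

10.57%

At 97.5%, z = 1.960.
σ_{5d} = 2.388% × √5 = 5.340%; μ_{5d} = 5 × -0.02% = -0.100%.
VaR = −(-0.100%) + 1.960 × 5.340% = 10.566%.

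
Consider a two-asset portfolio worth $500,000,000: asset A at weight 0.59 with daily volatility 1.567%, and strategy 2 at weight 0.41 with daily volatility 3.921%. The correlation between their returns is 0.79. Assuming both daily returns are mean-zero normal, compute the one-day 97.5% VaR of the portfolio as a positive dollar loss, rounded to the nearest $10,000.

$23,580,000

σ_p² = 0.59²·1.567² + 0.41²·3.921² + 2·0.79·0.59·0.41·1.567·3.921 = 5.7875 (%²).
σ_p = √5.7875 = 2.406%.
At 97.5%, z = 1.960.
VaR = 1.960 × 2.406% = 4.716%; on $500,000,000 that is $23,580,000.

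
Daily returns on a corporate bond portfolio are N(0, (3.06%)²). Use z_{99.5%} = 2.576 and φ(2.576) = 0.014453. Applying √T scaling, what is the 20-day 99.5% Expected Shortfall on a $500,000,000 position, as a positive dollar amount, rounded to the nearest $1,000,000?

σ_{20d} = 3.06% × √20 = 13.685%.
ES multiplier = φ(z)/(1−α) = 0.014453/0.005 = 2.891.
ES = 13.685% × 2.891 = 39.563%; on $500,000,000: $197,815,000.

$198,000,000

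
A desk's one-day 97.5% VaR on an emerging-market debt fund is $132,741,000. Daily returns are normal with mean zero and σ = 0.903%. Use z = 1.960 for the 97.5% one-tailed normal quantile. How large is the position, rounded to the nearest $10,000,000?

$7,500,000,000

VaR as a fraction of value: z·σ = 1.960 × 0.903% = 1.76988%.
Position = $132,741,000 / 0.0176988 = $7,500,000,000.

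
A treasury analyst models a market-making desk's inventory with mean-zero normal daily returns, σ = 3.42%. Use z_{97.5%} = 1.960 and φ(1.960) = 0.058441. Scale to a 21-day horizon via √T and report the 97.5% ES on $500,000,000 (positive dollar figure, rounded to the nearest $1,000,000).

$183,000,000

σ_{21d} = 3.42% × √21 = 15.672%.
ES multiplier = φ(z)/(1−α) = 0.058441/0.025 = 2.338.
ES = 15.672% × 2.338 = 36.641%; on $500,000,000: $183,205,000.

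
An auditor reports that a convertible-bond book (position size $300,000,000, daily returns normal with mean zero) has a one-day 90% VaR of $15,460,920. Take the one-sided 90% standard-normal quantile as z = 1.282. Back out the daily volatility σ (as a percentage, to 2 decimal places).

VaR as a fraction: $15,460,920 / $300,000,000 = 5.154%.
σ = VaR / z = 5.154% / 1.282 = 4.020%.

4.02%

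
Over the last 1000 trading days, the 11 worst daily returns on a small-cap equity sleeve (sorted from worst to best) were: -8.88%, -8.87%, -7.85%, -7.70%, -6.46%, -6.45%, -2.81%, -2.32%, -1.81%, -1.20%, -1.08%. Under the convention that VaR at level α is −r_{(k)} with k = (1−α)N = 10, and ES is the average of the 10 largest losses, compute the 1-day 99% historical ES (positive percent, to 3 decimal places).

5.435%

The 10 worst returns sum to -54.35%.
ES = −(-54.35%) / 10 = 5.435%.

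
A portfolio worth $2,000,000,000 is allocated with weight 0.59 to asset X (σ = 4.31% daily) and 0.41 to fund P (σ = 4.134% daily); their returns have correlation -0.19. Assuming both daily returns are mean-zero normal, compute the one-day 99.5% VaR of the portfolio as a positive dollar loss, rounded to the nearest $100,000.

$143,000,000

σ_p² = 0.59²·4.31² + 0.41²·4.134² + 2·-0.19·0.59·0.41·4.31·4.134 = 7.7013 (%²).
σ_p = √7.7013 = 2.775%.
At 99.5%, z = 2.576.
VaR = 2.576 × 2.775% = 7.148%; on $2,000,000,000 that is $142,960,000.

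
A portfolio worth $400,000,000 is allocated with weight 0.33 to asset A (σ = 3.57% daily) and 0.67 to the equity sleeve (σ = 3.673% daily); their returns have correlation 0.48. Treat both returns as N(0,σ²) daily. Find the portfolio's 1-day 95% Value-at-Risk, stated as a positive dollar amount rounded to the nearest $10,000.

σ_p² = 0.33²·3.57² + 0.67²·3.673² + 2·0.48·0.33·0.67·3.57·3.673 = 10.2272 (%²).
σ_p = √10.2272 = 3.198%.
At 95%, z = 1.645.
VaR = 1.645 × 3.198% = 5.261%; on $400,000,000 that is $21,044,000.

$21,040,000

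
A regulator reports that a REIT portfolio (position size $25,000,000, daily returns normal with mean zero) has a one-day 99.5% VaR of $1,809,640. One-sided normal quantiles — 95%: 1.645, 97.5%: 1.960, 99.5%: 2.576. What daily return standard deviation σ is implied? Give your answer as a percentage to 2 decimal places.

2.81%

VaR as a fraction: $1,809,640 / $25,000,000 = 7.239%.
σ = VaR / z = 7.239% / 2.576 = 2.810%.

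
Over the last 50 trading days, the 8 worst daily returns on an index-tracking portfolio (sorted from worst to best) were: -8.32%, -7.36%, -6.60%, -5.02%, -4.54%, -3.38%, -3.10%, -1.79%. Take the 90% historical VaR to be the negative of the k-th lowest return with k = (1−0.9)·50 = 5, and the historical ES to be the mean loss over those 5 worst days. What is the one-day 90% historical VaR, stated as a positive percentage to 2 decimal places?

k = 5; the 5th lowest return is -4.54%, so VaR = 4.54%.

4.54%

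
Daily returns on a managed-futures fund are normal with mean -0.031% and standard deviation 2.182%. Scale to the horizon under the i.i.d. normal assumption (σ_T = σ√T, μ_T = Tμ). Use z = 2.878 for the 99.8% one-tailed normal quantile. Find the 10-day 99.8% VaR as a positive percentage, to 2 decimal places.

σ_{10d} = 2.182% × √10 = 6.900%; μ_{10d} = 10 × -0.031% = -0.310%.
VaR = −(-0.310%) + 2.878 × 6.900% = 20.168%.

20.17%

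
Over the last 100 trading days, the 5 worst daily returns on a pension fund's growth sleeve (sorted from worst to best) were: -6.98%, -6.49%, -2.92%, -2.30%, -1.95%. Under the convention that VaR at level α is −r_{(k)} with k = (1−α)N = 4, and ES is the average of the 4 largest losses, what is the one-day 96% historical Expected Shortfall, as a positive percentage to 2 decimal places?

The 4 worst returns sum to -18.69%.
ES = −(-18.69%) / 4 = 4.6725% ≈ 4.67%.

4.67%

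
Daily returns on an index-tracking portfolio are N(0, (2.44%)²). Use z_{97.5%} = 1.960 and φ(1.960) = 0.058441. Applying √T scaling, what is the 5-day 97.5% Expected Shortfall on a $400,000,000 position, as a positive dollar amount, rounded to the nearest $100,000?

$51,000,000

σ_{5d} = 2.44% × √5 = 5.456%.
ES multiplier = φ(z)/(1−α) = 0.058441/0.025 = 2.338.
ES = 5.456% × 2.338 = 12.756%; on $400,000,000: $51,024,000.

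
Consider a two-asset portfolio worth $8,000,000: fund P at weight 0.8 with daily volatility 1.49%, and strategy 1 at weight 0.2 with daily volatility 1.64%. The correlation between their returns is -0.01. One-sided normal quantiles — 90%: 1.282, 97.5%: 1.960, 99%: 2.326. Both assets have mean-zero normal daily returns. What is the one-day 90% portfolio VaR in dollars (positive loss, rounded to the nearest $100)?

σ_p² = 0.8²·1.49² + 0.2²·1.64² + 2·-0.01·0.8·0.2·1.49·1.64 = 1.5206 (%²).
σ_p = √1.5206 = 1.233%.
VaR = 1.282 × 1.233% = 1.581%; on $8,000,000 that is $126,480.

$126,500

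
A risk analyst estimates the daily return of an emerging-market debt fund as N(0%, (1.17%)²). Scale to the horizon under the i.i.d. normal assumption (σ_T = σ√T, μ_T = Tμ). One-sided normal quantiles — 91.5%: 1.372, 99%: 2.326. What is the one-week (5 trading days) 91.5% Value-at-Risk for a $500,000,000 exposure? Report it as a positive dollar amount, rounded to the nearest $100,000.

σ_{5d} = 1.17% × √5 = 2.616%.
VaR = 1.372 × 2.616% = 3.589%.
On $500,000,000: 0.03589 × $500,000,000 = $17,945,000.

$17,900,000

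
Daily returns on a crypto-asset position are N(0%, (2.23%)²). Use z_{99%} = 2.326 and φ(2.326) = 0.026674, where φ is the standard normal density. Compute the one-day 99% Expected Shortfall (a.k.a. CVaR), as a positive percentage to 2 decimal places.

Tail multiplier: φ(z)/(1−α) = 0.026674 / 0.01 = 2.667.
ES = 2.23% × 2.667 = 5.947%.

5.95%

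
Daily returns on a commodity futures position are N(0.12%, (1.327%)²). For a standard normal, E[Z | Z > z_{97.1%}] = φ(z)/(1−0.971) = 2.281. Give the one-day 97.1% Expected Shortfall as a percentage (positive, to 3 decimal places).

2.907%

ES = −(0.12%) + 1.327% × 2.281 = 2.907%.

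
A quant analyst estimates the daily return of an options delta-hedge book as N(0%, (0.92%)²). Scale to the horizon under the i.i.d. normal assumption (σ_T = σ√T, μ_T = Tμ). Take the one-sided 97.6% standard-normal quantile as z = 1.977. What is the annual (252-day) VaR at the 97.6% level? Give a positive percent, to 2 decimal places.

28.87%

σ_{252d} = 0.92% × √252 = 14.605%.
VaR = 1.977 × 14.605% = 28.874%.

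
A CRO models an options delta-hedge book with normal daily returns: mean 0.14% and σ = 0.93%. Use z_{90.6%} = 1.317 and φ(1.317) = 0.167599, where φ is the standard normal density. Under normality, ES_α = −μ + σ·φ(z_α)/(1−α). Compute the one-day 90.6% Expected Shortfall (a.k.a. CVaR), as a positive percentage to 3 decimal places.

1.518%

Tail multiplier: φ(z)/(1−α) = 0.167599 / 0.094 = 1.783.
ES = −(0.14%) + 0.93% × 1.783 = 1.518%.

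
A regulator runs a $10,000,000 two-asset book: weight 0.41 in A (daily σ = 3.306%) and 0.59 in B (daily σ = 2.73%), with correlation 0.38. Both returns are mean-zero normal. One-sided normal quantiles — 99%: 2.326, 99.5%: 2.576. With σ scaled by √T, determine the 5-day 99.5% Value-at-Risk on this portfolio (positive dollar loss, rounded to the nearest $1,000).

σ_p = √(0.41²·3.306² + 0.59²·2.73² + 2·0.38·0.41·0.59·3.306·2.73) = 2.468%.
σ_{5d} = 2.468% × √5 = 5.519%.
VaR = 2.576 × 5.519% = 14.217%; on $10,000,000 that is $1,421,700.

$1,422,000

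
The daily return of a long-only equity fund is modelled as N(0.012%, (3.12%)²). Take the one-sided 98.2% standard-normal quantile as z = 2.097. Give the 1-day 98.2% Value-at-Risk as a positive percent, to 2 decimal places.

VaR = −μ + z·σ = −(0.012%) + 2.097 × 3.12% = 6.531%.

6.53%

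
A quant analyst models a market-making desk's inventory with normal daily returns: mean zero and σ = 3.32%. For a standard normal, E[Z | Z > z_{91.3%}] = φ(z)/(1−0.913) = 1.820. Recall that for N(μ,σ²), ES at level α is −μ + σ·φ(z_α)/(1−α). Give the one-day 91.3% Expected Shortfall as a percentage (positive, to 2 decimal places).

6.04%

ES = 3.32% × 1.820 = 6.042%.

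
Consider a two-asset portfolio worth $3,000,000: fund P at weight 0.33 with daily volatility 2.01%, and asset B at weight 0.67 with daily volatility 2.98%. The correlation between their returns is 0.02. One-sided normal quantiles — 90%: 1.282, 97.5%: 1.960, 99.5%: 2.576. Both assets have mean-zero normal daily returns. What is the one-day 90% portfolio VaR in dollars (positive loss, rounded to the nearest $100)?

$81,400

σ_p² = 0.33²·2.01² + 0.67²·2.98² + 2·0.02·0.33·0.67·2.01·2.98 = 4.4794 (%²).
σ_p = √4.4794 = 2.116%.
VaR = 1.282 × 2.116% = 2.713%; on $3,000,000 that is $81,390.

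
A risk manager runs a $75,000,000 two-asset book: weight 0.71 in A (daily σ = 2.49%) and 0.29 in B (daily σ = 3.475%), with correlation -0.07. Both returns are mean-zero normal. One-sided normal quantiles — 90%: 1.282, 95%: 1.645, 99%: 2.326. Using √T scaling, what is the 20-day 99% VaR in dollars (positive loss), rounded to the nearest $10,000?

$15,390,000

σ_p = √(0.71²·2.49² + 0.29²·3.475² + 2·-0.07·0.71·0.29·2.49·3.475) = 1.973%.
σ_{20d} = 1.973% × √20 = 8.824%.
VaR = 2.326 × 8.824% = 20.525%; on $75,000,000 that is $15,393,750.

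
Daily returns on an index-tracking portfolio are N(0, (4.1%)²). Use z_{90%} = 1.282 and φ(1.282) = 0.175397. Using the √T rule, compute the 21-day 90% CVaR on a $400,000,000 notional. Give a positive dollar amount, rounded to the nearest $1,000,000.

$132,000,000

σ_{21d} = 4.1% × √21 = 18.789%.
ES multiplier = φ(z)/(1−α) = 0.175397/0.1 = 1.754.
ES = 18.789% × 1.754 = 32.956%; on $400,000,000: $131,824,000.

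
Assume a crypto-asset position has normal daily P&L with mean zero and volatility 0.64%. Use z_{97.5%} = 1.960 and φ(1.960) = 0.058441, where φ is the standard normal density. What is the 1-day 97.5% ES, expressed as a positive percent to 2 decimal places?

Tail multiplier: φ(z)/(1−α) = 0.058441 / 0.025 = 2.338.
ES = 0.64% × 2.338 = 1.496%.

1.50%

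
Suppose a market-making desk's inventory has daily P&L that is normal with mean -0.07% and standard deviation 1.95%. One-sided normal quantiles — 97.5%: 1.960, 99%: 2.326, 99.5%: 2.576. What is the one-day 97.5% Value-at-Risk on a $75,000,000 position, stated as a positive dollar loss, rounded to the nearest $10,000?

VaR = −μ + z·σ = −(-0.07%) + 1.960 × 1.95% = 3.892%.
On $75,000,000: 0.03892 × $75,000,000 = $2,919,000.

$2,920,000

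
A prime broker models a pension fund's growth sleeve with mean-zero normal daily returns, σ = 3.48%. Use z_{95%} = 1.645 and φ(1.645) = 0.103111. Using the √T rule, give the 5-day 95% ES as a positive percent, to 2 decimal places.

16.05%

σ_{5d} = 3.48% × √5 = 7.782%.
ES multiplier = φ(z)/(1−α) = 0.103111/0.05 = 2.062.
ES = 7.782% × 2.062 = 16.046%.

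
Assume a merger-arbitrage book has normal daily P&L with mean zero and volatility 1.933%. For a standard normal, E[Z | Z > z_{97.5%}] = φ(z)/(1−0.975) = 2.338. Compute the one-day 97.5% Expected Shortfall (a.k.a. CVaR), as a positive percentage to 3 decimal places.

4.519%

ES = 1.933% × 2.338 = 4.519%.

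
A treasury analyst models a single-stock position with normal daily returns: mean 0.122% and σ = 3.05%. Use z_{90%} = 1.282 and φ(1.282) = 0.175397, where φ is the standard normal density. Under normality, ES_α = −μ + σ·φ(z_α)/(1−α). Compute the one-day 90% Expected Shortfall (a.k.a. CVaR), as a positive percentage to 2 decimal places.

5.23%

Tail multiplier: φ(z)/(1−α) = 0.175397 / 0.1 = 1.754.
ES = −(0.122%) + 3.05% × 1.754 = 5.228%.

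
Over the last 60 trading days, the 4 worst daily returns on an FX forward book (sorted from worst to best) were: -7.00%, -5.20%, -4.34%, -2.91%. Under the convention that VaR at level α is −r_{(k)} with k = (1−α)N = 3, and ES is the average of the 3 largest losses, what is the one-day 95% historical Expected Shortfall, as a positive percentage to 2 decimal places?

5.51%

The 3 worst returns sum to -16.54%.
ES = −(-16.54%) / 3 = 5.5133…% ≈ 5.51%.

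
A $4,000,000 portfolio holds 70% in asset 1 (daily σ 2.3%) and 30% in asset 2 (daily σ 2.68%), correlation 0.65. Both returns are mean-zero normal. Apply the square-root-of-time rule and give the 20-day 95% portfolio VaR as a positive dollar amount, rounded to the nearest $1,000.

σ_p = √(0.7²·2.3² + 0.3²·2.68² + 2·0.65·0.7·0.3·2.3·2.68) = 2.218%.
σ_{20d} = 2.218% × √20 = 9.919%.
z(95%) = 1.645.
VaR = 1.645 × 9.919% = 16.317%; on $4,000,000 that is $652,680.

$653,000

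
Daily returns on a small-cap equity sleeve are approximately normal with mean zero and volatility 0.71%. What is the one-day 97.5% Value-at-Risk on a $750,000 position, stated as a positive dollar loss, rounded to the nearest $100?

At 97.5% one-sided, z = 1.960.
VaR = z·σ = 1.960 × 0.71% = 1.392%.
On $750,000: 0.01392 × $750,000 = $10,440.

$10,400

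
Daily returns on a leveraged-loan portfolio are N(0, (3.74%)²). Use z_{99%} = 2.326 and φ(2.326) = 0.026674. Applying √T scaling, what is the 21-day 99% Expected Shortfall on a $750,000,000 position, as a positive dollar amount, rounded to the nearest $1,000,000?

$343,000,000

σ_{21d} = 3.74% × √21 = 17.139%.
ES multiplier = φ(z)/(1−α) = 0.026674/0.01 = 2.667.
ES = 17.139% × 2.667 = 45.710%; on $750,000,000: $342,825,000.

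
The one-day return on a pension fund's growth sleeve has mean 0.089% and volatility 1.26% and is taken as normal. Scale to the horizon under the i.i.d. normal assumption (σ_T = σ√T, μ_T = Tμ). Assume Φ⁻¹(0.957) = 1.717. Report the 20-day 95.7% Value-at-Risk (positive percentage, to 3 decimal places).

σ_{20d} = 1.26% × √20 = 5.635%; μ_{20d} = 20 × 0.089% = 1.780%.
VaR = −(1.780%) + 1.717 × 5.635% = 7.895%.

7.895%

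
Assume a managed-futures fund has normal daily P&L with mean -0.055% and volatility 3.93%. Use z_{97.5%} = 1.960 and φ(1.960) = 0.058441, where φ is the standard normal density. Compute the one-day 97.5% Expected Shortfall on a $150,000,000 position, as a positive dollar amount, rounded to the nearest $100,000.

$13,900,000

Tail multiplier: φ(z)/(1−α) = 0.058441 / 0.025 = 2.338.
ES = −(-0.055%) + 3.93% × 2.338 = 9.243%.
On $150,000,000: 0.09243 × $150,000,000 = $13,864,500.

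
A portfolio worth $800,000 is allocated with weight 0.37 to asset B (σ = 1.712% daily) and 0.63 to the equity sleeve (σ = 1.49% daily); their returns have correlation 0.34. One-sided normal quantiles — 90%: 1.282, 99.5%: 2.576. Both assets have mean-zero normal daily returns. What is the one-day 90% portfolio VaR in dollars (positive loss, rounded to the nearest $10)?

σ_p² = 0.37²·1.712² + 0.63²·1.49² + 2·0.34·0.37·0.63·1.712·1.49 = 1.6867 (%²).
σ_p = √1.6867 = 1.299%.
VaR = 1.282 × 1.299% = 1.665%; on $800,000 that is $13,320.

$13,320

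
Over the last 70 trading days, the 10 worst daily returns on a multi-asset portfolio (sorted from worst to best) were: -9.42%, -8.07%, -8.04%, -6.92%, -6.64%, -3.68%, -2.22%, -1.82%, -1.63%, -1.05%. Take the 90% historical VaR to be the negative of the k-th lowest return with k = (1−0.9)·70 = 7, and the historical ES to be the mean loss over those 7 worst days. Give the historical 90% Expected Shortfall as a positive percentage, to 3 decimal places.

The 7 worst returns sum to -44.99%.
ES = −(-44.99%) / 7 = 6.4271…% ≈ 6.427%.

6.427%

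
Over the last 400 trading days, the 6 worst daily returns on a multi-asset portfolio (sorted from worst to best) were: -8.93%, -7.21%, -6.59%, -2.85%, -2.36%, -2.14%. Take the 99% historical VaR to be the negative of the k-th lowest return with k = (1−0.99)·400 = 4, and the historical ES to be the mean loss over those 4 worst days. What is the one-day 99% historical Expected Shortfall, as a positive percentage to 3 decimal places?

The 4 worst returns sum to -25.58%.
ES = −(-25.58%) / 4 = 6.395%.

6.395%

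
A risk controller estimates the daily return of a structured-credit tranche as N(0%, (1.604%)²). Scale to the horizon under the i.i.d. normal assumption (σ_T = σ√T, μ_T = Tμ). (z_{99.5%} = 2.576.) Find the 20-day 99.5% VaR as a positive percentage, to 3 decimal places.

18.478%

σ_{20d} = 1.604% × √20 = 7.173%.
VaR = 2.576 × 7.173% = 18.478%.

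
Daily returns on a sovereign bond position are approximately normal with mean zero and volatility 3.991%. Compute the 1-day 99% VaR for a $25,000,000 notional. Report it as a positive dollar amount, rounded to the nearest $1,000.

$2,321,000

At 99% one-sided, z = 2.326.
VaR = z·σ = 2.326 × 3.991% = 9.283%.
On $25,000,000: 0.09283 × $25,000,000 = $2,320,750.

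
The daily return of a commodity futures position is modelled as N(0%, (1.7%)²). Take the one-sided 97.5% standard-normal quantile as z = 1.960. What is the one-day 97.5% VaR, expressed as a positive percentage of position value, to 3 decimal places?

VaR = z·σ = 1.960 × 1.7% = 3.332%.

3.332%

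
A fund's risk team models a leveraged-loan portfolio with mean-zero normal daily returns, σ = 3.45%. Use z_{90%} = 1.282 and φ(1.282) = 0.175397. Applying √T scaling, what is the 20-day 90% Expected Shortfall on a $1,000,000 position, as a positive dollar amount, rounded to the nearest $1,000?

$271,000

σ_{20d} = 3.45% × √20 = 15.429%.
ES multiplier = φ(z)/(1−α) = 0.175397/0.1 = 1.754.
ES = 15.429% × 1.754 = 27.062%; on $1,000,000: $270,620.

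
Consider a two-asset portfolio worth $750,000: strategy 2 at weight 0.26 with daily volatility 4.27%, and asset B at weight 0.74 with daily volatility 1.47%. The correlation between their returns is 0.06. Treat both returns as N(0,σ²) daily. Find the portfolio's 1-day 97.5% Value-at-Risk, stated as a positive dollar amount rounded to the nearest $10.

σ_p² = 0.26²·4.27² + 0.74²·1.47² + 2·0.06·0.26·0.74·4.27·1.47 = 2.5608 (%²).
σ_p = √2.5608 = 1.600%.
At 97.5%, z = 1.960.
VaR = 1.960 × 1.600% = 3.136%; on $750,000 that is $23,520.

$23,520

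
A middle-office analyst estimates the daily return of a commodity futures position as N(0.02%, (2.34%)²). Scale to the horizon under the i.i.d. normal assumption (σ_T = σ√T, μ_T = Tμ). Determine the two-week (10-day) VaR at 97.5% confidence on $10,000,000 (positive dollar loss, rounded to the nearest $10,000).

$1,430,000

At 97.5%, z = 1.960.
σ_{10d} = 2.34% × √10 = 7.400%; μ_{10d} = 10 × 0.02% = 0.200%.
VaR = −(0.200%) + 1.960 × 7.400% = 14.304%.
On $10,000,000: 0.14304 × $10,000,000 = $1,430,400.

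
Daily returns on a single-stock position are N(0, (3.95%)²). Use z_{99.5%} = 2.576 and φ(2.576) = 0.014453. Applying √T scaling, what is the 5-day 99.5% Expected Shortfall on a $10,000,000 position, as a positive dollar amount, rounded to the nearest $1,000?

σ_{5d} = 3.95% × √5 = 8.832%.
ES multiplier = φ(z)/(1−α) = 0.014453/0.005 = 2.891.
ES = 8.832% × 2.891 = 25.533%; on $10,000,000: $2,553,300.

$2,553,000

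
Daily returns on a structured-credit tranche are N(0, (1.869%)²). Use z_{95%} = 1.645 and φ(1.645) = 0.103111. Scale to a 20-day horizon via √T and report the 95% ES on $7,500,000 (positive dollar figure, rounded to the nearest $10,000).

σ_{20d} = 1.869% × √20 = 8.358%.
ES multiplier = φ(z)/(1−α) = 0.103111/0.05 = 2.062.
ES = 8.358% × 2.062 = 17.234%; on $7,500,000: $1,292,550.

$1,290,000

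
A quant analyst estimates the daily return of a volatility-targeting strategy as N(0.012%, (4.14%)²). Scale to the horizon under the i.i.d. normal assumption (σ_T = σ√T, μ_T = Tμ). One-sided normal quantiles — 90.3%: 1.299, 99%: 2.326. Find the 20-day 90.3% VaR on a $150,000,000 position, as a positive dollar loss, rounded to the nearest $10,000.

σ_{20d} = 4.14% × √20 = 18.515%; μ_{20d} = 20 × 0.012% = 0.240%.
VaR = −(0.240%) + 1.299 × 18.515% = 23.811%.
On $150,000,000: 0.23811 × $150,000,000 = $35,716,500.

$35,720,000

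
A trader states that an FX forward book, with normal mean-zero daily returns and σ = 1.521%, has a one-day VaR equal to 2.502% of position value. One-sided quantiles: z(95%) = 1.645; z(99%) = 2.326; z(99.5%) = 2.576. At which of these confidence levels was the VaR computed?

Implied z = VaR/σ = 2.502 / 1.521 = 1.645.
This matches z(95%) = 1.645.

95%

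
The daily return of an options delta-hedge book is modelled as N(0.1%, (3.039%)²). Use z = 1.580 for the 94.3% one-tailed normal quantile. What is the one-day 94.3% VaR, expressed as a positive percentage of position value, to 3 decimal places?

4.702%

VaR = −μ + z·σ = −(0.1%) + 1.580 × 3.039% = 4.702%.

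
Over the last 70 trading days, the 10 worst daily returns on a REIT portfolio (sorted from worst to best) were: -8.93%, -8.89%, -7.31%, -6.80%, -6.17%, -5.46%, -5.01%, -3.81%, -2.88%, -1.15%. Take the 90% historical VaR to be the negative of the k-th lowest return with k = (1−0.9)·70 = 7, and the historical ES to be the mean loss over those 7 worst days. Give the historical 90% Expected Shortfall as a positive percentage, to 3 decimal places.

6.939%

The 7 worst returns sum to -48.57%.
ES = −(-48.57%) / 7 = 6.9385…% ≈ 6.939%.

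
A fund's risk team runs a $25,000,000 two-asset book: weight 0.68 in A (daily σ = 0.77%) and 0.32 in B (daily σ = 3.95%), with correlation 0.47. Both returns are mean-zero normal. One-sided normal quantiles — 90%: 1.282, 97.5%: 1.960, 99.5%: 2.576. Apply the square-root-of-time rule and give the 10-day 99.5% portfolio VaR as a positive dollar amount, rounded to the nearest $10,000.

$3,220,000

σ_p = √(0.68²·0.77² + 0.32²·3.95² + 2·0.47·0.68·0.32·0.77·3.95) = 1.579%.
σ_{10d} = 1.579% × √10 = 4.993%.
VaR = 2.576 × 4.993% = 12.862%; on $25,000,000 that is $3,215,500.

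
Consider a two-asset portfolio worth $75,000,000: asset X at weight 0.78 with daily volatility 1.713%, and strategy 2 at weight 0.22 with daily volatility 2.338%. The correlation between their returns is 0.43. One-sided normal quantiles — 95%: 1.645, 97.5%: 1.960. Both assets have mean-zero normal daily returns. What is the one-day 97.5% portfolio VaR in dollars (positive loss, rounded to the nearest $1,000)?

$2,389,000

σ_p² = 0.78²·1.713² + 0.22²·2.338² + 2·0.43·0.78·0.22·1.713·2.338 = 2.6409 (%²).
σ_p = √2.6409 = 1.625%.
VaR = 1.960 × 1.625% = 3.185%; on $75,000,000 that is $2,388,750.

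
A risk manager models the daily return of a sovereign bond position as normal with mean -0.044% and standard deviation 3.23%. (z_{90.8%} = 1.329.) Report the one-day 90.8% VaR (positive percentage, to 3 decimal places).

VaR = −μ + z·σ = −(-0.044%) + 1.329 × 3.23% = 4.337%.

4.337%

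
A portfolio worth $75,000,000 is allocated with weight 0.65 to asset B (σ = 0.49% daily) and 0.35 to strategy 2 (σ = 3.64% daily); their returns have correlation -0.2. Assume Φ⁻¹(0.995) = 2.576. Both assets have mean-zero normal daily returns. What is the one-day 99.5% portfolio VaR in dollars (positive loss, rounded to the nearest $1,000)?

$2,415,000

σ_p² = 0.65²·0.49² + 0.35²·3.64² + 2·-0.2·0.65·0.35·0.49·3.64 = 1.5622 (%²).
σ_p = √1.5622 = 1.250%.
VaR = 2.576 × 1.250% = 3.220%; on $75,000,000 that is $2,415,000.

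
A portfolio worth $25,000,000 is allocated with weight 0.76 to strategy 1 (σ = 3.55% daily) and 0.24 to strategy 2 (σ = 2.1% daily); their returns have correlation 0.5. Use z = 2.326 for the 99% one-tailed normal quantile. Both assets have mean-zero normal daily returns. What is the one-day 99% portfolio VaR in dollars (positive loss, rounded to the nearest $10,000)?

$1,730,000

σ_p² = 0.76²·3.55² + 0.24²·2.1² + 2·0.5·0.76·0.24·3.55·2.1 = 8.8930 (%²).
σ_p = √8.8930 = 2.982%.
VaR = 2.326 × 2.982% = 6.936%; on $25,000,000 that is $1,734,000.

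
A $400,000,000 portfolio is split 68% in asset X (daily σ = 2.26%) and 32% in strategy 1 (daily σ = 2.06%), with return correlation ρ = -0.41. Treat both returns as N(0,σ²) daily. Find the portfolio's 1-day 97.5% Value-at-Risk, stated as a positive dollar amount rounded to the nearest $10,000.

$10,990,000

σ_p² = 0.68²·2.26² + 0.32²·2.06² + 2·-0.41·0.68·0.32·2.26·2.06 = 1.9656 (%²).
σ_p = √1.9656 = 1.402%.
At 97.5%, z = 1.960.
VaR = 1.960 × 1.402% = 2.748%; on $400,000,000 that is $10,992,000.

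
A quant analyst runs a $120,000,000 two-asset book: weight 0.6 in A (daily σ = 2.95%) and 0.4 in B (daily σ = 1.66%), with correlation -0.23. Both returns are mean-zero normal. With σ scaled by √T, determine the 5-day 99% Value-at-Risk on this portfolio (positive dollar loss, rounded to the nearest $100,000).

$10,900,000

σ_p = √(0.6²·2.95² + 0.4²·1.66² + 2·-0.23·0.6·0.4·2.95·1.66) = 1.742%.
σ_{5d} = 1.742% × √5 = 3.895%.
z(99%) = 2.326.
VaR = 2.326 × 3.895% = 9.060%; on $120,000,000 that is $10,872,000.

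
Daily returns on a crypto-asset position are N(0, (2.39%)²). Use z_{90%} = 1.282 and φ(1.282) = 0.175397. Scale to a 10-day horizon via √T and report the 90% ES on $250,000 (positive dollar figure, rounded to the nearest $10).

$33,140

σ_{10d} = 2.39% × √10 = 7.558%.
ES multiplier = φ(z)/(1−α) = 0.175397/0.1 = 1.754.
ES = 7.558% × 1.754 = 13.257%; on $250,000: $33,142.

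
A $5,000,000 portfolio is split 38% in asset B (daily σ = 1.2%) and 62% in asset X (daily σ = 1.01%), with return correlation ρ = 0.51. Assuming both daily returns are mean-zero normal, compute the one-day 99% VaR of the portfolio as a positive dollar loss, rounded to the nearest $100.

σ_p² = 0.38²·1.2² + 0.62²·1.01² + 2·0.51·0.38·0.62·1.2·1.01 = 0.8913 (%²).
σ_p = √0.8913 = 0.944%.
At 99%, z = 2.326.
VaR = 2.326 × 0.944% = 2.196%; on $5,000,000 that is $109,800.

$109,800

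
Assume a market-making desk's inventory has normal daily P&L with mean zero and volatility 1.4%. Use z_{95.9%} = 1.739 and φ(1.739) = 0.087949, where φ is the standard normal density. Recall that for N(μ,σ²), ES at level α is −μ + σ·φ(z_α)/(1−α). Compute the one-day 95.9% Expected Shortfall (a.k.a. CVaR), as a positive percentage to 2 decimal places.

3.00%

Tail multiplier: φ(z)/(1−α) = 0.087949 / 0.041 = 2.145.
ES = 1.4% × 2.145 = 3.003%.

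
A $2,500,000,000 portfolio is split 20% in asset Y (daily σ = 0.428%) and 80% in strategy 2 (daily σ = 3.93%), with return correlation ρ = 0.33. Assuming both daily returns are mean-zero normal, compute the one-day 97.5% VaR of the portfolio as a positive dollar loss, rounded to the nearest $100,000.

$155,500,000

σ_p² = 0.2²·0.428² + 0.8²·3.93² + 2·0.33·0.2·0.8·0.428·3.93 = 10.0697 (%²).
σ_p = √10.0697 = 3.173%.
At 97.5%, z = 1.960.
VaR = 1.960 × 3.173% = 6.219%; on $2,500,000,000 that is $155,475,000.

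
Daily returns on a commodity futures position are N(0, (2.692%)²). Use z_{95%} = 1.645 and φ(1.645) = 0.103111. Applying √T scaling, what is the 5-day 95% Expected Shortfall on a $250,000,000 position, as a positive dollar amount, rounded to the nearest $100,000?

$31,000,000

σ_{5d} = 2.692% × √5 = 6.019%.
ES multiplier = φ(z)/(1−α) = 0.103111/0.05 = 2.062.
ES = 6.019% × 2.062 = 12.411%; on $250,000,000: $31,027,500.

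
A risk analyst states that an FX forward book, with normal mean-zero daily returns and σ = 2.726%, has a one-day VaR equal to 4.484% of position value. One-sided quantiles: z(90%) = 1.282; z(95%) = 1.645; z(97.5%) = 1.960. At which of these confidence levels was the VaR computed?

Implied z = VaR/σ = 4.484 / 2.726 = 1.645.
This matches z(95%) = 1.645.

95%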